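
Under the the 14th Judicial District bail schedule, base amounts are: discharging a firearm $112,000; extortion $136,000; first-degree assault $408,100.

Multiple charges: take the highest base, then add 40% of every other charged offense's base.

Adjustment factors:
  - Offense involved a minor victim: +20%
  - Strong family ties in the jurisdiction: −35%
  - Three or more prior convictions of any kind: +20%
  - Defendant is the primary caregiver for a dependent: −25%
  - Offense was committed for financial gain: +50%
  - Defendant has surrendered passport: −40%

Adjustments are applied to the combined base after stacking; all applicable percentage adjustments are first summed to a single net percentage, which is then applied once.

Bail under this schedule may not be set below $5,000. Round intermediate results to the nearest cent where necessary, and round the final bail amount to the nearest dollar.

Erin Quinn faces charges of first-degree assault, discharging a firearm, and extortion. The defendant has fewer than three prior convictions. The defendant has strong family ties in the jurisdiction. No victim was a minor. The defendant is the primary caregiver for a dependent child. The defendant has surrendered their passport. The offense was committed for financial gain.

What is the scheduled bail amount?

$253,650

Base amounts from the schedule: first-degree assault $408,100; discharging a firearm $112,000; extortion $136,000.
Stacking rule: highest base plus 40% of each additional charge. Highest is first-degree assault at $408,100. Additional: $112,000 × 40% = $44,800; $136,000 × 40% = $54,400. Combined base = $408,100 + $99,200 = $507,300.
Net percentage adjustment: −35% −25% +50% −40% = −50%. $507,300 × 0.5 = $253,650.
$253,650 is at or above the $5,000 minimum.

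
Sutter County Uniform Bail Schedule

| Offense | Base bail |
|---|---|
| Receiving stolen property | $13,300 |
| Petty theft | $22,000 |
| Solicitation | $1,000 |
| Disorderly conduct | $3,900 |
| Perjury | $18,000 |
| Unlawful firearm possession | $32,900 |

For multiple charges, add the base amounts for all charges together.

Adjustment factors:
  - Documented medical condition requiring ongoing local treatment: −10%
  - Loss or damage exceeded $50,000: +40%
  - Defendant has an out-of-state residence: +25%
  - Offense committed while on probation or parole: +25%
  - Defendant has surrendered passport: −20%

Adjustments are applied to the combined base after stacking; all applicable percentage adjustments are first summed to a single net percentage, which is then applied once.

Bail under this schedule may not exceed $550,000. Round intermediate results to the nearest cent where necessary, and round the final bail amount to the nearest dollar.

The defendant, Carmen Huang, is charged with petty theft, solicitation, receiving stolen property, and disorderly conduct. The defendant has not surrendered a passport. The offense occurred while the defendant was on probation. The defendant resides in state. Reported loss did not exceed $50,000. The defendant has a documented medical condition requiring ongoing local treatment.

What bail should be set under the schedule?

Base amounts from the schedule: petty theft $22,000; solicitation $1,000; receiving stolen property $13,300; disorderly conduct $3,900.
Stacking rule: sum of all bases. $22,000 + $1,000 + $13,300 + $3,900 = $40,200.
Net percentage adjustment: −10% +25% = +15%. $40,200 × 1.15 = $46,230.
$46,230 is within the $550,000 maximum.

$46,230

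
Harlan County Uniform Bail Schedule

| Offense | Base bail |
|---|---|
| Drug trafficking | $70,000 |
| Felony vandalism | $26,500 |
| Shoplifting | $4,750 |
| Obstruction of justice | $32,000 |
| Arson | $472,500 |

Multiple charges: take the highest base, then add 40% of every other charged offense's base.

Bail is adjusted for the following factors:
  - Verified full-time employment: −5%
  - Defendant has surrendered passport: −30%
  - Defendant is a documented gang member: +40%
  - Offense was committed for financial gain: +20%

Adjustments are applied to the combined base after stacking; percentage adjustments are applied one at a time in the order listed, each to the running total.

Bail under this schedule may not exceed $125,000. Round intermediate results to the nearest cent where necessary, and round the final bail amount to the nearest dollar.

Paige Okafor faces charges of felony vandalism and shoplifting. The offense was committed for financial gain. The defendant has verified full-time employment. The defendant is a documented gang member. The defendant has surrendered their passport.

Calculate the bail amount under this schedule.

Base amounts from the schedule: felony vandalism $26,500; shoplifting $4,750.
Stacking rule: highest base plus 40% of each additional charge. Highest is felony vandalism at $26,500. Additional: $4,750 × 40% = $1,900. Combined base = $26,500 + $1,900 = $28,400.
Verified full-time employment (−5%): $28,400 × 0.95 = $26,980.
Defendant has surrendered passport (−30%): $26,980 × 0.7 = $18,886.
Defendant is a documented gang member (+40%): $18,886 × 1.4 = $26,440.40.
Offense was committed for financial gain (+20%): $26,440.40 × 1.2 = $31,728.48.
$31,728.48 is within the $125,000 maximum.
Rounded to the nearest dollar: $31,728.

$31,728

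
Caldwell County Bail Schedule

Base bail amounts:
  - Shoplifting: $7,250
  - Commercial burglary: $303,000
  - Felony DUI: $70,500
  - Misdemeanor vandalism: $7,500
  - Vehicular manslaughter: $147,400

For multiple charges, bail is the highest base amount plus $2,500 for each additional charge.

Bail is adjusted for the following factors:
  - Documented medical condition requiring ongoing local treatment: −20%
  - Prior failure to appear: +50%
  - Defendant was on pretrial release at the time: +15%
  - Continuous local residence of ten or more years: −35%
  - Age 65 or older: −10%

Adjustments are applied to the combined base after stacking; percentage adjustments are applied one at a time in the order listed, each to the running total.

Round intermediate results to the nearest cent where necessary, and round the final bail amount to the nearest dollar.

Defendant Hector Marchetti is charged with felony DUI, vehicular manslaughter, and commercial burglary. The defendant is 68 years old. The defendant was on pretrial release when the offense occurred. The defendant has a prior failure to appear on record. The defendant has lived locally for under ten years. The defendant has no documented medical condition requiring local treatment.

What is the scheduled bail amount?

$478,170

Base amounts from the schedule: felony DUI $70,500; vehicular manslaughter $147,400; commercial burglary $303,000.
Stacking rule: highest base plus $2,500 per additional charge. Highest is commercial burglary at $303,000; 2 additional charges → +$5,000. Combined base = $308,000.
Prior failure to appear (+50%): $308,000 × 1.5 = $462,000.
Defendant was on pretrial release at the time (+15%): $462,000 × 1.15 = $531,300.
Age 65 or older (−10%): $531,300 × 0.9 = $478,170.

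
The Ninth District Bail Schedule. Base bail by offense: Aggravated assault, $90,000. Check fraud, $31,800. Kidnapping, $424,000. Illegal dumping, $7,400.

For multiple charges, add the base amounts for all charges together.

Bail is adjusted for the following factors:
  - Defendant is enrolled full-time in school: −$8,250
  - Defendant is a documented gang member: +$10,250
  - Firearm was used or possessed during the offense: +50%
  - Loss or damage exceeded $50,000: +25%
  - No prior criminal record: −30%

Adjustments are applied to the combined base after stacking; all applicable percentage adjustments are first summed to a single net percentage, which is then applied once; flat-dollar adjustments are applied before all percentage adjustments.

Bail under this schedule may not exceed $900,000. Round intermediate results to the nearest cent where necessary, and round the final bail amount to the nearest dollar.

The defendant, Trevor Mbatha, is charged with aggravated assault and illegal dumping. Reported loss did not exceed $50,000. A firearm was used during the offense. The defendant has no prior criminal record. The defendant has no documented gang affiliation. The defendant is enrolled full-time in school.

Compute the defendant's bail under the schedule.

Base amounts from the schedule: aggravated assault $90,000; illegal dumping $7,400.
Stacking rule: sum of all bases. $90,000 + $7,400 = $97,400.
Defendant is enrolled full-time in school (−$8,250 flat): $97,400 − $8,250 = $89,150.
Net percentage adjustment: +50% −30% = +20%. $89,150 × 1.2 = $106,980.
$106,980 is within the $900,000 maximum.

$106,980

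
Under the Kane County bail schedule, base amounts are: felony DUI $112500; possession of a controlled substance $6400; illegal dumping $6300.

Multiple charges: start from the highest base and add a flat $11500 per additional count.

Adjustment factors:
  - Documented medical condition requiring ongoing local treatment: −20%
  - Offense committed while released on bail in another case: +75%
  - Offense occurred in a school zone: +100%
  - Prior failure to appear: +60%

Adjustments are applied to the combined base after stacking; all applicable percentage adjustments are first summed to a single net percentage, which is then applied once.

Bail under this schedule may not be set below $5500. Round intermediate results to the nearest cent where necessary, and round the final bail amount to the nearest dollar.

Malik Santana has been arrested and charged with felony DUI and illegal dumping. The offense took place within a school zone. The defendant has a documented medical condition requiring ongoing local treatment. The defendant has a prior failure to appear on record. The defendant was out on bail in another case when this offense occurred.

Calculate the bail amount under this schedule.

$390600

Base amounts from the schedule: felony DUI $112500; illegal dumping $6300.
Stacking rule: highest base plus $11500 per additional charge. Highest is felony DUI at $112500; 1 additional charge → +$11500. Combined base = $124000.
Net percentage adjustment: −20% +75% +100% +60% = +215%. $124000 × 3.15 = $390600.
$390600 is at or above the $5500 minimum.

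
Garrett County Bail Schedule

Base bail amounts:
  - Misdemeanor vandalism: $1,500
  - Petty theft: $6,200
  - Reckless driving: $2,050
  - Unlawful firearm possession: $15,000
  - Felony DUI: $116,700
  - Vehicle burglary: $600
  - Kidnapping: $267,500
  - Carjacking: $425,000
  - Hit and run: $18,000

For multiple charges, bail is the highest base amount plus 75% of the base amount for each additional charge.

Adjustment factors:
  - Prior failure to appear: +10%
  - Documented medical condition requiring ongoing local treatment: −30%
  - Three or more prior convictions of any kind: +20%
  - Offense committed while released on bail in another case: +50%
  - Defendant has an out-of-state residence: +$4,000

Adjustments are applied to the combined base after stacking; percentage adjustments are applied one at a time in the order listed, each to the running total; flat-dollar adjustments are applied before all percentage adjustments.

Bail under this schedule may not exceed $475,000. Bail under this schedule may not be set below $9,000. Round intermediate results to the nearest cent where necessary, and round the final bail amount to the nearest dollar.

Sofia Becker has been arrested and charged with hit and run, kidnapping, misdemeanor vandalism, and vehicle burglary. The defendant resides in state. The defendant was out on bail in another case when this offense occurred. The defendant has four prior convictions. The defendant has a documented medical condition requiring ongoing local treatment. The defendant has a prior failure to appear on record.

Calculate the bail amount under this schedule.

Base amounts from the schedule: hit and run $18,000; kidnapping $267,500; misdemeanor vandalism $1,500; vehicle burglary $600.
Stacking rule: highest base plus 75% of each additional charge. Highest is kidnapping at $267,500. Additional: $18,000 × 75% = $13,500; $1,500 × 75% = $1,125; $600 × 75% = $450. Combined base = $267,500 + $15,075 = $282,575.
Prior failure to appear (+10%): $282,575 × 1.1 = $310,832.50.
Documented medical condition requiring ongoing local treatment (−30%): $310,832.50 × 0.7 = $217,582.75.
Three or more prior convictions of any kind (+20%): $217,582.75 × 1.2 = $261,099.30.
Offense committed while released on bail in another case (+50%): $261,099.30 × 1.5 = $391,648.95.
$391,648.95 is within the $475,000 maximum.
$391,648.95 is at or above the $9,000 minimum.
Rounded to the nearest dollar: $391,649.

$391,649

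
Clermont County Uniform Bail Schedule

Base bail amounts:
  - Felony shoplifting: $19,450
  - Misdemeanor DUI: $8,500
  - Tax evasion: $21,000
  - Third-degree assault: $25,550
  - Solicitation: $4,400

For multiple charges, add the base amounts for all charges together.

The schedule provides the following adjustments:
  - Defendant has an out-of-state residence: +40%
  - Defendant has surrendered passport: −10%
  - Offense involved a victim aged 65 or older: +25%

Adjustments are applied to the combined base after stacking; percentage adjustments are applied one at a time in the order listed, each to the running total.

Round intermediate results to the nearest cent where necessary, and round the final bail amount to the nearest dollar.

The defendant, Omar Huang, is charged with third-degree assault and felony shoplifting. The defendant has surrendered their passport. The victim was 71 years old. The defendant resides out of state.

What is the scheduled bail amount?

$70,875

Base amounts from the schedule: third-degree assault $25,550; felony shoplifting $19,450.
Stacking rule: sum of all bases. $25,550 + $19,450 = $45,000.
Defendant has an out-of-state residence (+40%): $45,000 × 1.4 = $63,000.
Defendant has surrendered passport (−10%): $63,000 × 0.9 = $56,700.
Offense involved a victim aged 65 or older (+25%): $56,700 × 1.25 = $70,875.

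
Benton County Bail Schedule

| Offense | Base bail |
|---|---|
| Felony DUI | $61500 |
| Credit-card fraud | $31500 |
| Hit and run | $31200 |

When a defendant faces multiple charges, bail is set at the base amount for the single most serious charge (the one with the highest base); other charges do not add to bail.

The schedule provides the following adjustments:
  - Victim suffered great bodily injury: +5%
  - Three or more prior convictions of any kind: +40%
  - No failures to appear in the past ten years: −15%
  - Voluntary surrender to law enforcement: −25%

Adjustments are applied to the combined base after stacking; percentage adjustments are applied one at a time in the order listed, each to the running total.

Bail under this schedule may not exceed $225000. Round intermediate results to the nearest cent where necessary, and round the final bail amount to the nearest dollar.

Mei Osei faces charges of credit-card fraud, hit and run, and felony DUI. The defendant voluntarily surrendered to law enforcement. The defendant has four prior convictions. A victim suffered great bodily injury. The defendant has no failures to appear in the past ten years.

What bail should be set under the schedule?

$57633

Base amounts from the schedule: credit-card fraud $31500; hit and run $31200; felony DUI $61500.
Stacking rule: use the highest base only. Highest is felony DUI at $61500. Combined base = $61500.
Victim suffered great bodily injury (+5%): $61500 × 1.05 = $64575.
Three or more prior convictions of any kind (+40%): $64575 × 1.4 = $90405.
No failures to appear in the past ten years (−15%): $90405 × 0.85 = $76844.25.
Voluntary surrender to law enforcement (−25%): $76844.25 × 0.75 = $57633.19.
$57633.19 is within the $225000 maximum.
Rounded to the nearest dollar: $57633.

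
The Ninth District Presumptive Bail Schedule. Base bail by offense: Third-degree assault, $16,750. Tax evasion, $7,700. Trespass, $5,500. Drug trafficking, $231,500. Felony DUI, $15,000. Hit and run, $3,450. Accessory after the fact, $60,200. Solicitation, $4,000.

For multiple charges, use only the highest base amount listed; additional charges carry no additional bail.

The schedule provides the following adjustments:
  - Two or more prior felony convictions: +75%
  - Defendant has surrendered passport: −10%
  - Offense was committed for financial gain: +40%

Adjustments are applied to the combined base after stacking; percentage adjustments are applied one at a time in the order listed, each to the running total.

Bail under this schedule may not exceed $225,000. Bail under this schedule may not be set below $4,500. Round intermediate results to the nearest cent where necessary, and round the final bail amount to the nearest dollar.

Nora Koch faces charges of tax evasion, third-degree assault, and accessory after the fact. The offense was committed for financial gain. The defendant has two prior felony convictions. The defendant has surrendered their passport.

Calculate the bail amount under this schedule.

Base amounts from the schedule: tax evasion $7,700; third-degree assault $16,750; accessory after the fact $60,200.
Stacking rule: use the highest base only. Highest is accessory after the fact at $60,200. Combined base = $60,200.
Two or more prior felony convictions (+75%): $60,200 × 1.75 = $105,350.
Defendant has surrendered passport (−10%): $105,350 × 0.9 = $94,815.
Offense was committed for financial gain (+40%): $94,815 × 1.4 = $132,741.
$132,741 is within the $225,000 maximum.
$132,741 is at or above the $4,500 minimum.

$132,741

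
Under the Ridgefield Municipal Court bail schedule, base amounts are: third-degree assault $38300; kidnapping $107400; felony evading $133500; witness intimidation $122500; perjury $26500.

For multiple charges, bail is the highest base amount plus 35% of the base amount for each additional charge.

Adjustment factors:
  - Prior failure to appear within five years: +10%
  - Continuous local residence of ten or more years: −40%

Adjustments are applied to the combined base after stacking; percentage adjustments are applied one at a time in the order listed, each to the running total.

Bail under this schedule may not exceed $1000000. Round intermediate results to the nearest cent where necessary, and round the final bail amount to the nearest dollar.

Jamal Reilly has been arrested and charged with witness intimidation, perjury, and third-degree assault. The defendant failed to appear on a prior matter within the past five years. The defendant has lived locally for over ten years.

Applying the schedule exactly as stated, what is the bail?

Base amounts from the schedule: witness intimidation $122500; perjury $26500; third-degree assault $38300.
Stacking rule: highest base plus 35% of each additional charge. Highest is witness intimidation at $122500. Additional: $26500 × 35% = $9275; $38300 × 35% = $13405. Combined base = $122500 + $22680 = $145180.
Prior failure to appear within five years (+10%): $145180 × 1.1 = $159698.
Continuous local residence of ten or more years (−40%): $159698 × 0.6 = $95818.80.
$95818.80 is within the $1000000 maximum.
Rounded to the nearest dollar: $95819.

$95819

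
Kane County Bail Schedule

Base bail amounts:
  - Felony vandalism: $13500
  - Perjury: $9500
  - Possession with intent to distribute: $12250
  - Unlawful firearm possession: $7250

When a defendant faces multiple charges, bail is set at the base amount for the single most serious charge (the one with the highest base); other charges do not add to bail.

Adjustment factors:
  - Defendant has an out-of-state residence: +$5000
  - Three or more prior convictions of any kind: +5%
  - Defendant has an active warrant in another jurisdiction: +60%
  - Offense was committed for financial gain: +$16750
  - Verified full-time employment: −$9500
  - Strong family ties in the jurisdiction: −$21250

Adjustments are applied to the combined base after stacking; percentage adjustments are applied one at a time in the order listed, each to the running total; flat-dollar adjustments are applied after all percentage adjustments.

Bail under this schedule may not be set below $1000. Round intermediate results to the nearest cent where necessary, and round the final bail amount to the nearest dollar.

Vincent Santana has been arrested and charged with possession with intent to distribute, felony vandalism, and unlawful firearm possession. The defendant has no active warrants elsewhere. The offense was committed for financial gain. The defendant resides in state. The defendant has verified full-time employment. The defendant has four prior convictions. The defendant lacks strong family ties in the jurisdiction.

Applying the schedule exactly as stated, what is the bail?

Base amounts from the schedule: possession with intent to distribute $12250; felony vandalism $13500; unlawful firearm possession $7250.
Stacking rule: use the highest base only. Highest is felony vandalism at $13500. Combined base = $13500.
Three or more prior convictions of any kind (+5%): $13500 × 1.05 = $14175.
Offense was committed for financial gain (+$16750 flat): $14175 + $16750 = $30925.
Verified full-time employment (−$9500 flat): $30925 − $9500 = $21425.
$21425 is at or above the $1000 minimum.

$21425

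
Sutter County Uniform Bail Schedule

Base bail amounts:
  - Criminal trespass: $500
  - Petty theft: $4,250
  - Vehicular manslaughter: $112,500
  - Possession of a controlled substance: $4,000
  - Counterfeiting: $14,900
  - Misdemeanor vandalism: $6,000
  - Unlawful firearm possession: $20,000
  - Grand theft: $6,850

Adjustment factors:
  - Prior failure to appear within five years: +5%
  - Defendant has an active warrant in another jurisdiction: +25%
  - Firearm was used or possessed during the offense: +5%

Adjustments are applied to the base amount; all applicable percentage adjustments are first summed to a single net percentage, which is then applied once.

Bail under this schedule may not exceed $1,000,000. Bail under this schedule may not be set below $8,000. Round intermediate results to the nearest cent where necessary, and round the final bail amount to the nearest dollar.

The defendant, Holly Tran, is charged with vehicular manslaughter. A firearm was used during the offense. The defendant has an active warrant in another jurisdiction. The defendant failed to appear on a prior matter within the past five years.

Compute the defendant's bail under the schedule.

Base amounts from the schedule: vehicular manslaughter $112,500.
Single charge. Combined base = $112,500.
Net percentage adjustment: +5% +25% +5% = +35%. $112,500 × 1.35 = $151,875.
$151,875 is within the $1,000,000 maximum.
$151,875 is at or above the $8,000 minimum.

$151,875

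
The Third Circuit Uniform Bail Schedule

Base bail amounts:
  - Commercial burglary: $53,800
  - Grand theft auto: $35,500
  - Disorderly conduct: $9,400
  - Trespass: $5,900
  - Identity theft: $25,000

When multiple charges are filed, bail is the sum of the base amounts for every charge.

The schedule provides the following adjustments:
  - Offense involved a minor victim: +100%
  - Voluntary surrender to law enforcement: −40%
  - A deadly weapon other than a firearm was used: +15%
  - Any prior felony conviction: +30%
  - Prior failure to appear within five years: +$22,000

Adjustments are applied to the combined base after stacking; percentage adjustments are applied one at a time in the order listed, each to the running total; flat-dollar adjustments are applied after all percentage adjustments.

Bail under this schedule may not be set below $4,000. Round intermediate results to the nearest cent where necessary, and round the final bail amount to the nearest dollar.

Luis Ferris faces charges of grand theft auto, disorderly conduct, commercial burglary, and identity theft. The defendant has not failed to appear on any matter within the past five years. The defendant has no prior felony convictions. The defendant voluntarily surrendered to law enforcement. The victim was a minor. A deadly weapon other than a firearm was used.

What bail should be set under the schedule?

$170,706

Base amounts from the schedule: grand theft auto $35,500; disorderly conduct $9,400; commercial burglary $53,800; identity theft $25,000.
Stacking rule: sum of all bases. $35,500 + $9,400 + $53,800 + $25,000 = $123,700.
Offense involved a minor victim (+100%): $123,700 × 2 = $247,400.
Voluntary surrender to law enforcement (−40%): $247,400 × 0.6 = $148,440.
A deadly weapon other than a firearm was used (+15%): $148,440 × 1.15 = $170,706.
$170,706 is at or above the $4,000 minimum.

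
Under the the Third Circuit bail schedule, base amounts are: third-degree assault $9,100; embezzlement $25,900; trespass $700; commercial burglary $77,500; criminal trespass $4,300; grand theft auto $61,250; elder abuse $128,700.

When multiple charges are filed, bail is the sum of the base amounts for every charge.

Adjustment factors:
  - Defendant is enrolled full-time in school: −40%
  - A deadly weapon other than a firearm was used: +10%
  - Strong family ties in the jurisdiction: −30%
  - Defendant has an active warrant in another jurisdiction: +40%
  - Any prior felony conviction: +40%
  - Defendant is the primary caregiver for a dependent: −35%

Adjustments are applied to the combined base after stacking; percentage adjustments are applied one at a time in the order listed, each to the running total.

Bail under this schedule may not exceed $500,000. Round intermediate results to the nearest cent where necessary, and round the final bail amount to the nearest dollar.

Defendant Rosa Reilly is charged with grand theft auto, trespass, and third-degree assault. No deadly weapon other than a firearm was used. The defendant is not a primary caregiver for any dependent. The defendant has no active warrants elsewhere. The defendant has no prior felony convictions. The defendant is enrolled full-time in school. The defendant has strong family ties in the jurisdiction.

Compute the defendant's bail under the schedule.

$29,841

Base amounts from the schedule: grand theft auto $61,250; trespass $700; third-degree assault $9,100.
Stacking rule: sum of all bases. $61,250 + $700 + $9,100 = $71,050.
Defendant is enrolled full-time in school (−40%): $71,050 × 0.6 = $42,630.
Strong family ties in the jurisdiction (−30%): $42,630 × 0.7 = $29,841.
$29,841 is within the $500,000 maximum.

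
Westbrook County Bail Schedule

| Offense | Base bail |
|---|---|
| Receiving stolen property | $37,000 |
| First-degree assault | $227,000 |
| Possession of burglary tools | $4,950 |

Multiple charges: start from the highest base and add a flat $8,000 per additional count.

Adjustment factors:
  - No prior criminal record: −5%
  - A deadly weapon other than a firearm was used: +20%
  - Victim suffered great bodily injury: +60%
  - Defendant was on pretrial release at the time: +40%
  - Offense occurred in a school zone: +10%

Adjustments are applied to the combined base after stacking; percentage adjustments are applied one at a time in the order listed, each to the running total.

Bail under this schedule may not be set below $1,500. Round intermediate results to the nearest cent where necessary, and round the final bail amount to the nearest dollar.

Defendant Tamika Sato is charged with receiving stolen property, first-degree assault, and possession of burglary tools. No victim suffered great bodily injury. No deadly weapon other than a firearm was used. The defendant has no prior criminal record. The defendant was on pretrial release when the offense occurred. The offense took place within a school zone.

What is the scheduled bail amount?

$355,509

Base amounts from the schedule: receiving stolen property $37,000; first-degree assault $227,000; possession of burglary tools $4,950.
Stacking rule: highest base plus $8,000 per additional charge. Highest is first-degree assault at $227,000; 2 additional charges → +$16,000. Combined base = $243,000.
No prior criminal record (−5%): $243,000 × 0.95 = $230,850.
Defendant was on pretrial release at the time (+40%): $230,850 × 1.4 = $323,190.
Offense occurred in a school zone (+10%): $323,190 × 1.1 = $355,509.
$355,509 is at or above the $1,500 minimum.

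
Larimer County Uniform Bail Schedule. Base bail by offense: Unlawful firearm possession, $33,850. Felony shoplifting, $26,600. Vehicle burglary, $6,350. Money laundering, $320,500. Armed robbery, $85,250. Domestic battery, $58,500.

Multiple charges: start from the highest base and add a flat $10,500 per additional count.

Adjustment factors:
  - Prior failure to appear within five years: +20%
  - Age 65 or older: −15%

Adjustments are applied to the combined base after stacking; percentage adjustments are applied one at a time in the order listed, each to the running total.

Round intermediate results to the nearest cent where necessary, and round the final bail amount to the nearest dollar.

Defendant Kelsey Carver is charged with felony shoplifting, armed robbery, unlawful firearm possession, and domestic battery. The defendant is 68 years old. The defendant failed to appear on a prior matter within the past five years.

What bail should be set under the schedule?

$119,085

Base amounts from the schedule: felony shoplifting $26,600; armed robbery $85,250; unlawful firearm possession $33,850; domestic battery $58,500.
Stacking rule: highest base plus $10,500 per additional charge. Highest is armed robbery at $85,250; 3 additional charges → +$31,500. Combined base = $116,750.
Prior failure to appear within five years (+20%): $116,750 × 1.2 = $140,100.
Age 65 or older (−15%): $140,100 × 0.85 = $119,085.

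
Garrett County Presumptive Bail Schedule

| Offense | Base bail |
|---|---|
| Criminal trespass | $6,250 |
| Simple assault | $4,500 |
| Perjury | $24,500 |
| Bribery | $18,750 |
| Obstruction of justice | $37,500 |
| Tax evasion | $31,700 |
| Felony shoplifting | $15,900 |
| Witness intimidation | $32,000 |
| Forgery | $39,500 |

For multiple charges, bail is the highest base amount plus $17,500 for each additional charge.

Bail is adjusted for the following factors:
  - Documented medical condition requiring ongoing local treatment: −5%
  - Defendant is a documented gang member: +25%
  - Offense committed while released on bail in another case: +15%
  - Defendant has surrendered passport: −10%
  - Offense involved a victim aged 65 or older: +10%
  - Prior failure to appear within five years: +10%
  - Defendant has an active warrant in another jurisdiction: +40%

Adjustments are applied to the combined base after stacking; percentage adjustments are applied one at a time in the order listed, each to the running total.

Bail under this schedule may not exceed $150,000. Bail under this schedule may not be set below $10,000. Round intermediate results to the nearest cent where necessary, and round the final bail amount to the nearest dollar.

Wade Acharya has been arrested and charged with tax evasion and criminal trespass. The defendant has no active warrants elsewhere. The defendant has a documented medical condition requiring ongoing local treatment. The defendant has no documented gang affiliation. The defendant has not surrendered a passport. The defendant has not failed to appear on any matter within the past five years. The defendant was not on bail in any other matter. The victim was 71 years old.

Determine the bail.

$51,414

Base amounts from the schedule: tax evasion $31,700; criminal trespass $6,250.
Stacking rule: highest base plus $17,500 per additional charge. Highest is tax evasion at $31,700; 1 additional charge → +$17,500. Combined base = $49,200.
Documented medical condition requiring ongoing local treatment (−5%): $49,200 × 0.95 = $46,740.
Offense involved a victim aged 65 or older (+10%): $46,740 × 1.1 = $51,414.
$51,414 is within the $150,000 maximum.
$51,414 is at or above the $10,000 minimum.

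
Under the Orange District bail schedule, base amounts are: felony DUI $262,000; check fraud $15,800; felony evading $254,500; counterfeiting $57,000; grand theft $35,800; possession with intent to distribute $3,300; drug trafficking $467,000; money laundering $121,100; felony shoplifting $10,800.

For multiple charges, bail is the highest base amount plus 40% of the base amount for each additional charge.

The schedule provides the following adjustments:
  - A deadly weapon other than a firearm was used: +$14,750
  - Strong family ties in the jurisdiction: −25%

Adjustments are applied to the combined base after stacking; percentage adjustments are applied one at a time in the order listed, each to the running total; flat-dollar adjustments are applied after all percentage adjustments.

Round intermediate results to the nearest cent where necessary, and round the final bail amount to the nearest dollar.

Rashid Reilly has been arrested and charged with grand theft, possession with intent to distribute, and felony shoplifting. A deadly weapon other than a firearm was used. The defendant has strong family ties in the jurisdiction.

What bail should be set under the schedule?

$45,830

Base amounts from the schedule: grand theft $35,800; possession with intent to distribute $3,300; felony shoplifting $10,800.
Stacking rule: highest base plus 40% of each additional charge. Highest is grand theft at $35,800. Additional: $3,300 × 40% = $1,320; $10,800 × 40% = $4,320. Combined base = $35,800 + $5,640 = $41,440.
Strong family ties in the jurisdiction (−25%): $41,440 × 0.75 = $31,080.
A deadly weapon other than a firearm was used (+$14,750 flat): $31,080 + $14,750 = $45,830.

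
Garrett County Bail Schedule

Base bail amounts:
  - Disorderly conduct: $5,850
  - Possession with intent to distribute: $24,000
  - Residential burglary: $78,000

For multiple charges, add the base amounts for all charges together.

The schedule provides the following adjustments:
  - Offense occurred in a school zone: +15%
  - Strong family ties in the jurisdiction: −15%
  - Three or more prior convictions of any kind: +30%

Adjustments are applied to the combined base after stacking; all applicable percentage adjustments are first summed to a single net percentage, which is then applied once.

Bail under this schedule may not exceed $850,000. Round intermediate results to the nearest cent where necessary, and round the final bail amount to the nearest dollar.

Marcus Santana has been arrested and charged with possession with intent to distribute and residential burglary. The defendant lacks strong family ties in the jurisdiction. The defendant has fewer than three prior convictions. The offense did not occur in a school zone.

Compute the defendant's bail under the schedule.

Base amounts from the schedule: possession with intent to distribute $24,000; residential burglary $78,000.
Stacking rule: sum of all bases. $24,000 + $78,000 = $102,000.
No adjustment factors apply to this defendant.
$102,000 is within the $850,000 maximum.

$102,000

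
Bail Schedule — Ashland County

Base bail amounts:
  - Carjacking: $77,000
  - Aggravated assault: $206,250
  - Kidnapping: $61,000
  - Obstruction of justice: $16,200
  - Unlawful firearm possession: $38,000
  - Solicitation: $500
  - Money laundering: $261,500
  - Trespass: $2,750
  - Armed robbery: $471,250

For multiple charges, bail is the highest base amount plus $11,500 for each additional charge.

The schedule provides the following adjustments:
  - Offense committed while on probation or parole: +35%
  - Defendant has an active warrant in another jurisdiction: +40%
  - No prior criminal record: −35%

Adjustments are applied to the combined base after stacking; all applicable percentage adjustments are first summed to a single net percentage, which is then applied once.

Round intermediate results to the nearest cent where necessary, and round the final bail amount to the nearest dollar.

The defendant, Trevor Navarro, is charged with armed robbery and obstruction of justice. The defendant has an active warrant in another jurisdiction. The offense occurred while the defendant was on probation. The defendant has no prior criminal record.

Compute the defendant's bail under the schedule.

$675,850

Base amounts from the schedule: armed robbery $471,250; obstruction of justice $16,200.
Stacking rule: highest base plus $11,500 per additional charge. Highest is armed robbery at $471,250; 1 additional charge → +$11,500. Combined base = $482,750.
Net percentage adjustment: +35% +40% −35% = +40%. $482,750 × 1.4 = $675,850.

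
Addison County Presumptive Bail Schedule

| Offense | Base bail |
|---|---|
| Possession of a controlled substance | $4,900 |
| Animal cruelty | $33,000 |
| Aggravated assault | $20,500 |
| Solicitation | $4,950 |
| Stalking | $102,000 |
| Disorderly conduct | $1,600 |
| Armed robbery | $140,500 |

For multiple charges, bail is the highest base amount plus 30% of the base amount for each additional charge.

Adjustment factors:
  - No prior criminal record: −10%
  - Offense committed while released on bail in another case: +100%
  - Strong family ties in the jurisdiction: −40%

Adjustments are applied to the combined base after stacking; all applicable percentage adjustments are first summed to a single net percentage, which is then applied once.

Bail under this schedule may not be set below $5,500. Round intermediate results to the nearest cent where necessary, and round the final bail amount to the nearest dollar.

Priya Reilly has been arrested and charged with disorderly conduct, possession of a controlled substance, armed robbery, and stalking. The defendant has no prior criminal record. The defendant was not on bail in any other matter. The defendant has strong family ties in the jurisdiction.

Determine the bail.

$86,525

Base amounts from the schedule: disorderly conduct $1,600; possession of a controlled substance $4,900; armed robbery $140,500; stalking $102,000.
Stacking rule: highest base plus 30% of each additional charge. Highest is armed robbery at $140,500. Additional: $1,600 × 30% = $480; $4,900 × 30% = $1,470; $102,000 × 30% = $30,600. Combined base = $140,500 + $32,550 = $173,050.
Net percentage adjustment: −10% −40% = −50%. $173,050 × 0.5 = $86,525.
$86,525 is at or above the $5,500 minimum.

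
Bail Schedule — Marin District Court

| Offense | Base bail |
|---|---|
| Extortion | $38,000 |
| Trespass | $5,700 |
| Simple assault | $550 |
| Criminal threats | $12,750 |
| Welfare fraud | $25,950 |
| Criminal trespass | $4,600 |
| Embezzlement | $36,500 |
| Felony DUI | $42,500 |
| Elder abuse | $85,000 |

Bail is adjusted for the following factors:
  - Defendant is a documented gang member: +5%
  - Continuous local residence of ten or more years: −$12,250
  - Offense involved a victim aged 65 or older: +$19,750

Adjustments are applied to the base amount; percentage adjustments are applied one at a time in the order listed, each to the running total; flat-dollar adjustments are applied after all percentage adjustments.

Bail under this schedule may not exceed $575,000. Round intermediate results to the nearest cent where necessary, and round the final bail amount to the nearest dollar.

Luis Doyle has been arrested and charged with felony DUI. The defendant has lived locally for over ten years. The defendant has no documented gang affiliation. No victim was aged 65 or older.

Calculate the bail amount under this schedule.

Base amounts from the schedule: felony DUI $42,500.
Single charge. Combined base = $42,500.
Continuous local residence of ten or more years (−$12,250 flat): $42,500 − $12,250 = $30,250.
$30,250 is within the $575,000 maximum.

$30,250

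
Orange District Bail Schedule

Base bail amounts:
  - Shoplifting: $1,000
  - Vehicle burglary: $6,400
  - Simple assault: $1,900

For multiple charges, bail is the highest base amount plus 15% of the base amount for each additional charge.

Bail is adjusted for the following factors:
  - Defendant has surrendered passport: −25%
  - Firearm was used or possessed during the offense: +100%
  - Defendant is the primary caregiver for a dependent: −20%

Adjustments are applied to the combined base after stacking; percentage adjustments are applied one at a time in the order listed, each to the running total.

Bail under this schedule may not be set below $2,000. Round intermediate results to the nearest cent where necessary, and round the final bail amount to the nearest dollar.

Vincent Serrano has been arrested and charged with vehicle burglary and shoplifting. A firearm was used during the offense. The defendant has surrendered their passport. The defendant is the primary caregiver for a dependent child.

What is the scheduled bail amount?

$7,860

Base amounts from the schedule: vehicle burglary $6,400; shoplifting $1,000.
Stacking rule: highest base plus 15% of each additional charge. Highest is vehicle burglary at $6,400. Additional: $1,000 × 15% = $150. Combined base = $6,400 + $150 = $6,550.
Defendant has surrendered passport (−25%): $6,550 × 0.75 = $4,912.50.
Firearm was used or possessed during the offense (+100%): $4,912.50 × 2 = $9,825.
Defendant is the primary caregiver for a dependent (−20%): $9,825 × 0.8 = $7,860.
$7,860 is at or above the $2,000 minimum.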